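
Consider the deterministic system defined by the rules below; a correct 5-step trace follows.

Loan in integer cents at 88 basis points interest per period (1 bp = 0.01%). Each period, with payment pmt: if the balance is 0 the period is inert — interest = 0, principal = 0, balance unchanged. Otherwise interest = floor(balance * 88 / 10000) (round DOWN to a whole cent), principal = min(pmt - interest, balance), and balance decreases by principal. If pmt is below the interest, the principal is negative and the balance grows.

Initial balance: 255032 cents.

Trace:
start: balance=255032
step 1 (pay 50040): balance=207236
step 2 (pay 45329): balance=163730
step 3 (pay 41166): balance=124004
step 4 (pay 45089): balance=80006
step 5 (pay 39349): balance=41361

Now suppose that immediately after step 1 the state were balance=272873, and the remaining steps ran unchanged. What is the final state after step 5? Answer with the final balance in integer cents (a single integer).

109340

state after step 1 := balance=272873
step 2 (pay 45329): balance=229945
step 3 (pay 41166): balance=190802
step 4 (pay 45089): balance=147392
step 5 (pay 39349): balance=109340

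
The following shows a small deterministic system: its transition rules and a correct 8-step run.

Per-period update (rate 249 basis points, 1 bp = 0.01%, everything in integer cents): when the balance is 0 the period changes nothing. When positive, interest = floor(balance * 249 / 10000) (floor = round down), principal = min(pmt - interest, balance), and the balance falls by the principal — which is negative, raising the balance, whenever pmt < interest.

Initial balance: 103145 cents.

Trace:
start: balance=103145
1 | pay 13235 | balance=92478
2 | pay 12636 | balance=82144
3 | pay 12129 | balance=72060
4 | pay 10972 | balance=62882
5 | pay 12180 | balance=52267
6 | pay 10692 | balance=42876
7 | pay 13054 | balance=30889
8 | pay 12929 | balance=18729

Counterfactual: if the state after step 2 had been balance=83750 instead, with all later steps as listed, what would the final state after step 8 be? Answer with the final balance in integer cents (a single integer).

state after step 2 := balance=83750
3 | pay 12129 | balance=73706
4 | pay 10972 | balance=64569
5 | pay 12180 | balance=53996
6 | pay 10692 | balance=44648
7 | pay 13054 | balance=32705
8 | pay 12929 | balance=20590

20590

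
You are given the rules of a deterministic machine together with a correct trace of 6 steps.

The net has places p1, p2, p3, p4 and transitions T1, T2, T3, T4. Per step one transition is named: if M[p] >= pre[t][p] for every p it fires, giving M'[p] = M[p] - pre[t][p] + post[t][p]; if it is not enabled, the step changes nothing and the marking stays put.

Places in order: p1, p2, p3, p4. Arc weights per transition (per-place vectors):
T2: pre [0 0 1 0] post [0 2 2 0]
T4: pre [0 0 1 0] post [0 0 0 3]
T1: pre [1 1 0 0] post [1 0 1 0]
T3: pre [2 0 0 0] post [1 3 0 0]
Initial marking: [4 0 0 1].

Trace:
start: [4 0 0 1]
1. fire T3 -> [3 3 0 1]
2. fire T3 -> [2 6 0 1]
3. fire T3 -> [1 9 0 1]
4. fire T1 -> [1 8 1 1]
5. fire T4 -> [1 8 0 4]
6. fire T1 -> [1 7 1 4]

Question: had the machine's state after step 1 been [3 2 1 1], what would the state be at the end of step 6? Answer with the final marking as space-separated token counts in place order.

state after step 1 := [3 2 1 1]
2. fire T3 -> [2 5 1 1]
3. fire T3 -> [1 8 1 1]
4. fire T1 -> [1 7 2 1]
5. fire T4 -> [1 7 1 4]
6. fire T1 -> [1 6 2 4]

1 6 2 4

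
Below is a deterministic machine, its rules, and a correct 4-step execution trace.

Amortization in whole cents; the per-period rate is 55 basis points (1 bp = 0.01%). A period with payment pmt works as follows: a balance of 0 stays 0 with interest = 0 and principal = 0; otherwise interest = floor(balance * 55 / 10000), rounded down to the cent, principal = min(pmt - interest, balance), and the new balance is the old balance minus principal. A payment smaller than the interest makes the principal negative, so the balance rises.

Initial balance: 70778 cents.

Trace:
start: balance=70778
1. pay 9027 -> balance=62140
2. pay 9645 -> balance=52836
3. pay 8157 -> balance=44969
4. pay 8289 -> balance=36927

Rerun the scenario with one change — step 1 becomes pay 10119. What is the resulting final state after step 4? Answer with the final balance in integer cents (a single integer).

(re-executing from step 1 with the substitution; state before step 1: balance=70778)
1. pay 10119 -> balance=61048
2. pay 9645 -> balance=51738
3. pay 8157 -> balance=43865
4. pay 8289 -> balance=35817

35817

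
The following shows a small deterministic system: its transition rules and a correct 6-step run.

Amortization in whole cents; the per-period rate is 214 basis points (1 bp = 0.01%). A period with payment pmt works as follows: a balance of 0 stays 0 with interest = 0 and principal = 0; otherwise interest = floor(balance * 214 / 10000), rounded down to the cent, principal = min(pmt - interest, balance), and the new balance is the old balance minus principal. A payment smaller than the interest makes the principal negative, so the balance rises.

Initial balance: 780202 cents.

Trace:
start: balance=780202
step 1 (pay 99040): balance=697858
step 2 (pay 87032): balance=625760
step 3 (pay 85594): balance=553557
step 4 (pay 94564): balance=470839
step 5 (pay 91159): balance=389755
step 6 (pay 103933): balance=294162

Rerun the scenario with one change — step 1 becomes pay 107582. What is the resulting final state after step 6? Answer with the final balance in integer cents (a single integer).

284666

(re-executing from step 1 with the substitution; state before step 1: balance=780202)
step 1 (pay 107582): balance=689316
step 2 (pay 87032): balance=617035
step 3 (pay 85594): balance=544645
step 4 (pay 94564): balance=461736
step 5 (pay 91159): balance=380458
step 6 (pay 103933): balance=284666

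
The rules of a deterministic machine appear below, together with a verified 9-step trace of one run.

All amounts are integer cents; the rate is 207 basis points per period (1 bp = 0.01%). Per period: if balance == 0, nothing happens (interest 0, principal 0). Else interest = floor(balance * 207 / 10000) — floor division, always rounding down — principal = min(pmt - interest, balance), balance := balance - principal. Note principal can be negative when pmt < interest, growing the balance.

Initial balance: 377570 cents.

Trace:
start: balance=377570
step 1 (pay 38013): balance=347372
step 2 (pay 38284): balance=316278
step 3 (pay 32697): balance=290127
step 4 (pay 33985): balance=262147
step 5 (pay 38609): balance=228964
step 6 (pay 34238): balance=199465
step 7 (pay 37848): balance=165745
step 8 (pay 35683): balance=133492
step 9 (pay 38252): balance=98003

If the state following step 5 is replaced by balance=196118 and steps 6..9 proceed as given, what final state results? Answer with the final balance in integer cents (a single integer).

state after step 5 := balance=196118
step 6 (pay 34238): balance=165939
step 7 (pay 37848): balance=131525
step 8 (pay 35683): balance=98564
step 9 (pay 38252): balance=62352

62352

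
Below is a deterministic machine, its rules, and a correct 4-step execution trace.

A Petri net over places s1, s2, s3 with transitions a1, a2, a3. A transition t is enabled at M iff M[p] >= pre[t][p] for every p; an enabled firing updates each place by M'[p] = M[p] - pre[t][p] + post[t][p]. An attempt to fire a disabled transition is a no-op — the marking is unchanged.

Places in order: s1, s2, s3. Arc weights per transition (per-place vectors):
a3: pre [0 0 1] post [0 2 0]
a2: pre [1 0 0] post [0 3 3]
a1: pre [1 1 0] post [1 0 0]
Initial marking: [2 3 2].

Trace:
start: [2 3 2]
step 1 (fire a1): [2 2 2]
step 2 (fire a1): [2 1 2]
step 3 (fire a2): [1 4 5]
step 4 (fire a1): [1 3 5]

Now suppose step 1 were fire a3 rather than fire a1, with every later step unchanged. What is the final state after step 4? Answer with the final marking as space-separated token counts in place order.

(re-executing from step 1 with the substitution; state before step 1: [2 3 2])
step 1 (fire a3): [2 5 1]
step 2 (fire a1): [2 4 1]
step 3 (fire a2): [1 7 4]
step 4 (fire a1): [1 6 4]

1 6 4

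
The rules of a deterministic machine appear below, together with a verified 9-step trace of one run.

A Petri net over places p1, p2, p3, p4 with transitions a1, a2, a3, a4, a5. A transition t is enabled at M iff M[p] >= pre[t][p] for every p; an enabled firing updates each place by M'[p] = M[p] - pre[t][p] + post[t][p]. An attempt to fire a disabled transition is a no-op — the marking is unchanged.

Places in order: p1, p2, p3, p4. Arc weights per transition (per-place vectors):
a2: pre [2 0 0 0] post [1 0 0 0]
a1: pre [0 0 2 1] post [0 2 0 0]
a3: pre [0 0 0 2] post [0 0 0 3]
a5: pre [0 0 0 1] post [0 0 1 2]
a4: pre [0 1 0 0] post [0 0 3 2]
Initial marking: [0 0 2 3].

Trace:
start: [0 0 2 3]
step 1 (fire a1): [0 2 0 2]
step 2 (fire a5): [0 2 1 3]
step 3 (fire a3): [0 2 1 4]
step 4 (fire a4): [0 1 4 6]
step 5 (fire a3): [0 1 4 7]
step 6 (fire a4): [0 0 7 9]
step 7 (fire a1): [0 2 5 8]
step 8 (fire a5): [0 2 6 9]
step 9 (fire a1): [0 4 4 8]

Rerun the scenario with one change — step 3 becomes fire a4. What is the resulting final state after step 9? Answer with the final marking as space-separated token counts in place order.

0 4 4 7

(re-executing from step 3 with the substitution; state before step 3: [0 2 1 3])
step 3 (fire a4): [0 1 4 5]
step 4 (fire a4): [0 0 7 7]
step 5 (fire a3): [0 0 7 8]
step 6 (fire a4): [0 0 7 8]
step 7 (fire a1): [0 2 5 7]
step 8 (fire a5): [0 2 6 8]
step 9 (fire a1): [0 4 4 7]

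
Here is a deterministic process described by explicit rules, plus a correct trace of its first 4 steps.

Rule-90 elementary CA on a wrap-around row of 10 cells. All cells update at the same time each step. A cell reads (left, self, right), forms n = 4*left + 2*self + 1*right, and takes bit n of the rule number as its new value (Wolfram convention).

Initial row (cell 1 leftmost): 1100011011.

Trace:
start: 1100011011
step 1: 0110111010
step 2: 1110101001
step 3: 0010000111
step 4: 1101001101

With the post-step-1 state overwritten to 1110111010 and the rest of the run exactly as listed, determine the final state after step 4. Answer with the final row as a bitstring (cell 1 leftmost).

1000001000

state after step 1 := 1110111010
step 2: 1010101000
step 3: 0000000101
step 4: 1000001000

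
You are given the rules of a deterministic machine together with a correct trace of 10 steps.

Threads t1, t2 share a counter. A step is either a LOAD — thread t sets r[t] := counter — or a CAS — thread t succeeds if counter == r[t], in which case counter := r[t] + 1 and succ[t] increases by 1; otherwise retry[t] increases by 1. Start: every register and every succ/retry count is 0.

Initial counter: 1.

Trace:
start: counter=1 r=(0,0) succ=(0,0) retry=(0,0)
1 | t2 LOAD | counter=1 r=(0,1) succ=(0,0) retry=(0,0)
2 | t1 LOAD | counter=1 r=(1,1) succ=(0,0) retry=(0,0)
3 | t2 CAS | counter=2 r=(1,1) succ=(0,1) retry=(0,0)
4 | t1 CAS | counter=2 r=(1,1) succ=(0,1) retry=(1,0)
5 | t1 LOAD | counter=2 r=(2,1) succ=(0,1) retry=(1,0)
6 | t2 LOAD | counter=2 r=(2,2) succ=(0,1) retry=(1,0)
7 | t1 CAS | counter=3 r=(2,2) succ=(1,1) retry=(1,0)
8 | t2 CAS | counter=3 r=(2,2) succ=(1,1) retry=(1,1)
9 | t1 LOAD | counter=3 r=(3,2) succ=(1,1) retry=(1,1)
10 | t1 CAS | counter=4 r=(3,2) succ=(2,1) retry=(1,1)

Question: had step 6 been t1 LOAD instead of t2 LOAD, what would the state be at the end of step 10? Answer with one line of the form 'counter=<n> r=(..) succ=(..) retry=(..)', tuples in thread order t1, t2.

counter=4 r=(3,1) succ=(2,1) retry=(1,1)

(re-executing from step 6 with the substitution; state before step 6: counter=2 r=(2,1) succ=(0,1) retry=(1,0))
6 | t1 LOAD | counter=2 r=(2,1) succ=(0,1) retry=(1,0)
7 | t1 CAS | counter=3 r=(2,1) succ=(1,1) retry=(1,0)
8 | t2 CAS | counter=3 r=(2,1) succ=(1,1) retry=(1,1)
9 | t1 LOAD | counter=3 r=(3,1) succ=(1,1) retry=(1,1)
10 | t1 CAS | counter=4 r=(3,1) succ=(2,1) retry=(1,1)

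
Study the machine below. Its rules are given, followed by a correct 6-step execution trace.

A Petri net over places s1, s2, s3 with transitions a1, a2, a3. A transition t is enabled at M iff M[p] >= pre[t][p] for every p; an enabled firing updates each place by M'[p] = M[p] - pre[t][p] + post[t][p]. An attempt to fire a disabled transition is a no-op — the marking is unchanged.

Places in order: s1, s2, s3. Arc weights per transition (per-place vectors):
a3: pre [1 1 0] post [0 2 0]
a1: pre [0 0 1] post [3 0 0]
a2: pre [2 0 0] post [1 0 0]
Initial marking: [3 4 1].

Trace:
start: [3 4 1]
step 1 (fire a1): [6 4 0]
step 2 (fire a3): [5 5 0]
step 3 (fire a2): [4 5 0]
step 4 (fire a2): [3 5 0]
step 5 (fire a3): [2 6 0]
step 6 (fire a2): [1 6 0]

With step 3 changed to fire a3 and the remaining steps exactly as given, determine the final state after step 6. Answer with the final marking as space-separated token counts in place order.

1 7 0

(re-executing from step 3 with the substitution; state before step 3: [5 5 0])
step 3 (fire a3): [4 6 0]
step 4 (fire a2): [3 6 0]
step 5 (fire a3): [2 7 0]
step 6 (fire a2): [1 7 0]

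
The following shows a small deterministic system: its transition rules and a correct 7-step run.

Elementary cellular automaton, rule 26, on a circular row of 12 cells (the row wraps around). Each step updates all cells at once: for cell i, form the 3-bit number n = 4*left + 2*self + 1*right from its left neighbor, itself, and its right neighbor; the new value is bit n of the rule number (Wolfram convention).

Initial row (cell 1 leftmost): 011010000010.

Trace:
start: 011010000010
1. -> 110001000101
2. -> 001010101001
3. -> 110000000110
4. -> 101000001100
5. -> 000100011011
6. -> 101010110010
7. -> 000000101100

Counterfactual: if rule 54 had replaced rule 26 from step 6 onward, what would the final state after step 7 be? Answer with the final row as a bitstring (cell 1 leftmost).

(re-executing steps 6..7 under rule 54; state before step 6: 000100011011)
6. -> 101110100100
7. -> 110001111111

110001111111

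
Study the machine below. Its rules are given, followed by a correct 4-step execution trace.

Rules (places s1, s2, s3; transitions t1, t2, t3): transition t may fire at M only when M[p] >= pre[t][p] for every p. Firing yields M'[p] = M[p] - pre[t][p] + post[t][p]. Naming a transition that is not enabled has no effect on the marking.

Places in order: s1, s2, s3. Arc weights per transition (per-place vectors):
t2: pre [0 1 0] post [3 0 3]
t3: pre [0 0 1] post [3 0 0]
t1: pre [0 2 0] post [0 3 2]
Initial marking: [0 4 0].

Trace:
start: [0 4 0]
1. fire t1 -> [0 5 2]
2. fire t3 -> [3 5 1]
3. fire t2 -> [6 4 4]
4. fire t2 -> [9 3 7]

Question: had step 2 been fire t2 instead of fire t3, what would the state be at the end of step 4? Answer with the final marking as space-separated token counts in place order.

(re-executing from step 2 with the substitution; state before step 2: [0 5 2])
2. fire t2 -> [3 4 5]
3. fire t2 -> [6 3 8]
4. fire t2 -> [9 2 11]

9 2 11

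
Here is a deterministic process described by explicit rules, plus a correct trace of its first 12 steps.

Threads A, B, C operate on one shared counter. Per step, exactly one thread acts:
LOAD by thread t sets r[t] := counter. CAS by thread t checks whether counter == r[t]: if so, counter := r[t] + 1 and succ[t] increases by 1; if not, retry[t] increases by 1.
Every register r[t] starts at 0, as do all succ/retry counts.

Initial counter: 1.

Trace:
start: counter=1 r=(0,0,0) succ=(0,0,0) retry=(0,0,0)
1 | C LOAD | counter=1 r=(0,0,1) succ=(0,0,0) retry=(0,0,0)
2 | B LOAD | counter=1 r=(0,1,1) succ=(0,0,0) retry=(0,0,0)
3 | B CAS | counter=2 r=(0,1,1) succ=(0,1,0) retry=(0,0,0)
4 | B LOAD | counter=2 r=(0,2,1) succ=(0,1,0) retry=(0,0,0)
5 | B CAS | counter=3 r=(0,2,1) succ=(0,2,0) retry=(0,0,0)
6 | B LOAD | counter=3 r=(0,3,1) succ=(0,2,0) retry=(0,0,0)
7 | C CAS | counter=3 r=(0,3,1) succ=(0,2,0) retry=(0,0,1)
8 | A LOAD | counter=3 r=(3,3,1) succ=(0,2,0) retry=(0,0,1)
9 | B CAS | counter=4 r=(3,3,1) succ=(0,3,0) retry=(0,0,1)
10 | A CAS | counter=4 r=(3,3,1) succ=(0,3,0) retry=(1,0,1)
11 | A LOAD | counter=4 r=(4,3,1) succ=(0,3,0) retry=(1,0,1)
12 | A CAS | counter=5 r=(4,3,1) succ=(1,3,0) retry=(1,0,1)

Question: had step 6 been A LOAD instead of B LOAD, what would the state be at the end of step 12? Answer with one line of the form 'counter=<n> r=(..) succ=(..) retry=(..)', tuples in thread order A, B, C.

(re-executing from step 6 with the substitution; state before step 6: counter=3 r=(0,2,1) succ=(0,2,0) retry=(0,0,0))
6 | A LOAD | counter=3 r=(3,2,1) succ=(0,2,0) retry=(0,0,0)
7 | C CAS | counter=3 r=(3,2,1) succ=(0,2,0) retry=(0,0,1)
8 | A LOAD | counter=3 r=(3,2,1) succ=(0,2,0) retry=(0,0,1)
9 | B CAS | counter=3 r=(3,2,1) succ=(0,2,0) retry=(0,1,1)
10 | A CAS | counter=4 r=(3,2,1) succ=(1,2,0) retry=(0,1,1)
11 | A LOAD | counter=4 r=(4,2,1) succ=(1,2,0) retry=(0,1,1)
12 | A CAS | counter=5 r=(4,2,1) succ=(2,2,0) retry=(0,1,1)

counter=5 r=(4,2,1) succ=(2,2,0) retry=(0,1,1)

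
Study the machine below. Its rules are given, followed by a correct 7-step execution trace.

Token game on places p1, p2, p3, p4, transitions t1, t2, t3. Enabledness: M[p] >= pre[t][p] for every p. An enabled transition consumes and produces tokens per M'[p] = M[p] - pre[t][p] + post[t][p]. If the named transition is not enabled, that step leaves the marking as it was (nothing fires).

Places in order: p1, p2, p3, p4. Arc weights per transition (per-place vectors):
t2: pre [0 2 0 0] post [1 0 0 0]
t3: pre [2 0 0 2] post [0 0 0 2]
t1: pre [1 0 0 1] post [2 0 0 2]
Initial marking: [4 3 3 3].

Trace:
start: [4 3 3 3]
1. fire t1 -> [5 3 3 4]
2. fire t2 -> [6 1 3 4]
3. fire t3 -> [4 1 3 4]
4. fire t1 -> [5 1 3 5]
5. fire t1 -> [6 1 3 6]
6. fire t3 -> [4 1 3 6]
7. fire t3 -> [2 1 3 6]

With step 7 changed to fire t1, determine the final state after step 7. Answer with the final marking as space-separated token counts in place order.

(re-executing from step 7 with the substitution; state before step 7: [4 1 3 6])
7. fire t1 -> [5 1 3 7]

5 1 3 7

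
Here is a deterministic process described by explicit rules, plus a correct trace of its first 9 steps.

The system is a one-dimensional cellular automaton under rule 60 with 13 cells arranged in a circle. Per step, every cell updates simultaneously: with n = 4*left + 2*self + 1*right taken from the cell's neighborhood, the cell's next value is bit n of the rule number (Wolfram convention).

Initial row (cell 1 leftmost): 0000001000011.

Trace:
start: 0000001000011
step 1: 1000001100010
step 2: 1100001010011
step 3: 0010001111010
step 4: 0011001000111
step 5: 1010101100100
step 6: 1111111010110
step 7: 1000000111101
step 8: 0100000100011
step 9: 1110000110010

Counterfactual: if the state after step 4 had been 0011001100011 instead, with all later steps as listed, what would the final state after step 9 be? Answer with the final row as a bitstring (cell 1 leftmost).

1000000000111

state after step 4 := 0011001100011
step 5: 1010101010010
step 6: 1111111111011
step 7: 0000000000110
step 8: 0000000000101
step 9: 1000000000111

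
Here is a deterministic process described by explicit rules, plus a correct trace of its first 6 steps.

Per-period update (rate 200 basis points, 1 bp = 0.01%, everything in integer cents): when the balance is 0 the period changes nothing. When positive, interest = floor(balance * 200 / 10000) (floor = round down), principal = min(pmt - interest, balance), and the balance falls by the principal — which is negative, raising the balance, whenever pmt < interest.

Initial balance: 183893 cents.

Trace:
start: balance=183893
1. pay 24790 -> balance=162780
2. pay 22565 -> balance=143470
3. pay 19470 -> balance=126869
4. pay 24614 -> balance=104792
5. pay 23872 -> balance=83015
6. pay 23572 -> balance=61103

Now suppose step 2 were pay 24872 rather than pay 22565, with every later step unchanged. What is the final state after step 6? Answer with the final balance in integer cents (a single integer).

(re-executing from step 2 with the substitution; state before step 2: balance=162780)
2. pay 24872 -> balance=141163
3. pay 19470 -> balance=124516
4. pay 24614 -> balance=102392
5. pay 23872 -> balance=80567
6. pay 23572 -> balance=58606

58606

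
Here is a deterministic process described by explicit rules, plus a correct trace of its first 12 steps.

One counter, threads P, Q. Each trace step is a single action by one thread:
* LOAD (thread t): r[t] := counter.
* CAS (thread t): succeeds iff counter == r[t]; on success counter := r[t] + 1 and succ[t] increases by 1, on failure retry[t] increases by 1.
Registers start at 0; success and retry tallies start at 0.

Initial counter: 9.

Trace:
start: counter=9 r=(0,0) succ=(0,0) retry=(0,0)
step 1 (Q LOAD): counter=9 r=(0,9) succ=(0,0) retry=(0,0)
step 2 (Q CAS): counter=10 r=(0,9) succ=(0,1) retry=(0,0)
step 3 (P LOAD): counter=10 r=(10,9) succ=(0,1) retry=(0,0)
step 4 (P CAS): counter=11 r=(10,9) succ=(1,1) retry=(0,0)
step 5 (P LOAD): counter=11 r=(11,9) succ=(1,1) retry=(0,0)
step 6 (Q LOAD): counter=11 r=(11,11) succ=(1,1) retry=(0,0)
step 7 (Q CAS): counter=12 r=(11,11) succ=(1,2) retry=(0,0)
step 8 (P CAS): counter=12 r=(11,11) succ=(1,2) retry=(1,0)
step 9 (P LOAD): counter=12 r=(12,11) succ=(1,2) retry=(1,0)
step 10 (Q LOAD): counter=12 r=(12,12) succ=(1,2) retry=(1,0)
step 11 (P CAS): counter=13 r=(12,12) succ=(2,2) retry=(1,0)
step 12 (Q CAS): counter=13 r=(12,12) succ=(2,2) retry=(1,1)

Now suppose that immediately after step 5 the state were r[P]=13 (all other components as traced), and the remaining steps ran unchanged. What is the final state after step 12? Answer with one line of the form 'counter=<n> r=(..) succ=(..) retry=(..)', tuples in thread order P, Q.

counter=13 r=(12,12) succ=(2,2) retry=(1,1)

state after step 5 := counter=11 r=(13,9) succ=(1,1) retry=(0,0)
step 6 (Q LOAD): counter=11 r=(13,11) succ=(1,1) retry=(0,0)
step 7 (Q CAS): counter=12 r=(13,11) succ=(1,2) retry=(0,0)
step 8 (P CAS): counter=12 r=(13,11) succ=(1,2) retry=(1,0)
step 9 (P LOAD): counter=12 r=(12,11) succ=(1,2) retry=(1,0)
step 10 (Q LOAD): counter=12 r=(12,12) succ=(1,2) retry=(1,0)
step 11 (P CAS): counter=13 r=(12,12) succ=(2,2) retry=(1,0)
step 12 (Q CAS): counter=13 r=(12,12) succ=(2,2) retry=(1,1)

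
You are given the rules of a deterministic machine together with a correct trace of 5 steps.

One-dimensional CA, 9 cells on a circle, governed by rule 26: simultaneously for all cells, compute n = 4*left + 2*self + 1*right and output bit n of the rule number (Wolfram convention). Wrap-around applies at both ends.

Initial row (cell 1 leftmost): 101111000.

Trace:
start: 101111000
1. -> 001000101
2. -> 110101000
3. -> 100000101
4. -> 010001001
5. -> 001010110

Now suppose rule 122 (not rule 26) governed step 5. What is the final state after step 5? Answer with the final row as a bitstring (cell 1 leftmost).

101010110

(re-executing step 5 under rule 122; state before step 5: 010001001)
5. -> 101010110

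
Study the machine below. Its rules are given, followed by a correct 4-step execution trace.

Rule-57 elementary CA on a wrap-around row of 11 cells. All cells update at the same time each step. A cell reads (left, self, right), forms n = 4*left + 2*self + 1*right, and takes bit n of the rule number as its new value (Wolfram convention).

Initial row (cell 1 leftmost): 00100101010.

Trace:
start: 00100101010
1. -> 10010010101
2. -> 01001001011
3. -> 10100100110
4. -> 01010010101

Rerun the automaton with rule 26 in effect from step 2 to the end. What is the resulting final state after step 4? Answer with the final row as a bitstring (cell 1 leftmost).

10110001101

(re-executing steps 2..4 under rule 26; state before step 2: 10010010101)
2. -> 01101100001
3. -> 01001010010
4. -> 10110001101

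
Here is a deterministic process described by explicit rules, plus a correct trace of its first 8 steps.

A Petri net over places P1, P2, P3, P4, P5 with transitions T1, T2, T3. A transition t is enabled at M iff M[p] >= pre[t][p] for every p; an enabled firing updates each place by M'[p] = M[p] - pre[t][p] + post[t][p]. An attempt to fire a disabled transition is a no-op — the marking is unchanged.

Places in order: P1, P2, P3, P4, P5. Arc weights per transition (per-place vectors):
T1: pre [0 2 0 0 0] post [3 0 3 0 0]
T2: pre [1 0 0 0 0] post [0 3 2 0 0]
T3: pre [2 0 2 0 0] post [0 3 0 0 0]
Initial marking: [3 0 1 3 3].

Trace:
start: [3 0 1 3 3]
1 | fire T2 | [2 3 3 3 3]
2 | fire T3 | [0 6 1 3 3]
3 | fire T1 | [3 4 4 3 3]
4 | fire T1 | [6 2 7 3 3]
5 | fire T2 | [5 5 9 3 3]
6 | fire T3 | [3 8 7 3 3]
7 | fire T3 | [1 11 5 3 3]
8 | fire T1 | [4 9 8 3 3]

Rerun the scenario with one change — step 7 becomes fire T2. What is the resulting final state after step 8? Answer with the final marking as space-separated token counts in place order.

(re-executing from step 7 with the substitution; state before step 7: [3 8 7 3 3])
7 | fire T2 | [2 11 9 3 3]
8 | fire T1 | [5 9 12 3 3]

5 9 12 3 3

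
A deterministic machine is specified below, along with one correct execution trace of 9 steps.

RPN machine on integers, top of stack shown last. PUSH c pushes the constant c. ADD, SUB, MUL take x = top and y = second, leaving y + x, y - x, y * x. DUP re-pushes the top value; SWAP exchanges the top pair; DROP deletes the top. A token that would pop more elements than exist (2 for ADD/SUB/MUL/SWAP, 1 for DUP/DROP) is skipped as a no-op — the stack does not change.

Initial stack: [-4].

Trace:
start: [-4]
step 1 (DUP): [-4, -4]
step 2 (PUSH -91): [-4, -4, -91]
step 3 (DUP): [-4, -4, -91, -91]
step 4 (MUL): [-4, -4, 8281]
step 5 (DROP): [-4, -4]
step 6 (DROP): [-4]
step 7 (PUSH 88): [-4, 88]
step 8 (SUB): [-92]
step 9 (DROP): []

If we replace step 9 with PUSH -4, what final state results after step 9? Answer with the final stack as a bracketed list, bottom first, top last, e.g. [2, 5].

[-92, -4]

(re-executing from step 9 with the substitution; state before step 9: [-92])
step 9 (PUSH -4): [-92, -4]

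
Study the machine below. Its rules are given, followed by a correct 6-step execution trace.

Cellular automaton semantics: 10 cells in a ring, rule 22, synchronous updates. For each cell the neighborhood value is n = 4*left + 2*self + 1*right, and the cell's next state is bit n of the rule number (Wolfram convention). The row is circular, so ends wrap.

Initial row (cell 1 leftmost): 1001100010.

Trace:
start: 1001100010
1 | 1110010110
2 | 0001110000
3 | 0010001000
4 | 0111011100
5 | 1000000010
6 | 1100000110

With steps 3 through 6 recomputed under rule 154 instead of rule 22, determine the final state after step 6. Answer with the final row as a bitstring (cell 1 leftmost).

1100000000

(re-executing steps 3..6 under rule 154; state before step 3: 0001110000)
3 | 0011101000
4 | 0111000100
5 | 1110101010
6 | 1100000000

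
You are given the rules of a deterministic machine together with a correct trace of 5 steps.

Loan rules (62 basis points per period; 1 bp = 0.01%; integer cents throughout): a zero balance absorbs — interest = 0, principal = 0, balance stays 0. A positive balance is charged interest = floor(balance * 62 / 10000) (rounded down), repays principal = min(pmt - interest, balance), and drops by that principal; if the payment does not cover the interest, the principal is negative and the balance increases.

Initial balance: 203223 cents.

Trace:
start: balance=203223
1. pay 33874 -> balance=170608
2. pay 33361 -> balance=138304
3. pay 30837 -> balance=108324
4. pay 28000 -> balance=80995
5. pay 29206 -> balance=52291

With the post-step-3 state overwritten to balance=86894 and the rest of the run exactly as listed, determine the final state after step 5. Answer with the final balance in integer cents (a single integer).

30594

state after step 3 := balance=86894
4. pay 28000 -> balance=59432
5. pay 29206 -> balance=30594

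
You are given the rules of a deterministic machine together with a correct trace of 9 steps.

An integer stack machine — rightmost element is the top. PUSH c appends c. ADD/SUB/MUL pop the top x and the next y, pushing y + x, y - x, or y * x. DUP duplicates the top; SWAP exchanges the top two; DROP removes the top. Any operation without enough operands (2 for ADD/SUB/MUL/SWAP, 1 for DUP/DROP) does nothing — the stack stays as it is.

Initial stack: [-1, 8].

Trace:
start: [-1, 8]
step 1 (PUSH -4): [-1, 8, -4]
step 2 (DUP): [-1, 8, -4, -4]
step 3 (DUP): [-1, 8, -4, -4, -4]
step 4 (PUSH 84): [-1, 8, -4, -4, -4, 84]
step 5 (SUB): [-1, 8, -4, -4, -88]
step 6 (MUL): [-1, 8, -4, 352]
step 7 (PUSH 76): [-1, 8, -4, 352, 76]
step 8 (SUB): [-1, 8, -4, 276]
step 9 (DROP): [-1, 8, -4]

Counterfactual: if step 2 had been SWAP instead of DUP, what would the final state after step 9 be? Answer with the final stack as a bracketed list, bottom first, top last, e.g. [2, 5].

[-1, -4]

(re-executing from step 2 with the substitution; state before step 2: [-1, 8, -4])
step 2 (SWAP): [-1, -4, 8]
step 3 (DUP): [-1, -4, 8, 8]
step 4 (PUSH 84): [-1, -4, 8, 8, 84]
step 5 (SUB): [-1, -4, 8, -76]
step 6 (MUL): [-1, -4, -608]
step 7 (PUSH 76): [-1, -4, -608, 76]
step 8 (SUB): [-1, -4, -684]
step 9 (DROP): [-1, -4]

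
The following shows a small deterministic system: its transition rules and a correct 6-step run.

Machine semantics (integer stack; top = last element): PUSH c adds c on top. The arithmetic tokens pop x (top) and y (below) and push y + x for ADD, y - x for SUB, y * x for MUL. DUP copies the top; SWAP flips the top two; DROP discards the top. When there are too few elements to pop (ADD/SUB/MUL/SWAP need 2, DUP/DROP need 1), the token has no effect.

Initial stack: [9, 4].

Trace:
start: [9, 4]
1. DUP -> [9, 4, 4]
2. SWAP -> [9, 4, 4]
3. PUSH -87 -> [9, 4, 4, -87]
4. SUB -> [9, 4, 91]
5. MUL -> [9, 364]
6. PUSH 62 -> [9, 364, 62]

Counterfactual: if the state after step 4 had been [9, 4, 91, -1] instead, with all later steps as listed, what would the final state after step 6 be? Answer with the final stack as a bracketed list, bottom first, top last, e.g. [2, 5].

state after step 4 := [9, 4, 91, -1]
5. MUL -> [9, 4, -91]
6. PUSH 62 -> [9, 4, -91, 62]

[9, 4, -91, 62]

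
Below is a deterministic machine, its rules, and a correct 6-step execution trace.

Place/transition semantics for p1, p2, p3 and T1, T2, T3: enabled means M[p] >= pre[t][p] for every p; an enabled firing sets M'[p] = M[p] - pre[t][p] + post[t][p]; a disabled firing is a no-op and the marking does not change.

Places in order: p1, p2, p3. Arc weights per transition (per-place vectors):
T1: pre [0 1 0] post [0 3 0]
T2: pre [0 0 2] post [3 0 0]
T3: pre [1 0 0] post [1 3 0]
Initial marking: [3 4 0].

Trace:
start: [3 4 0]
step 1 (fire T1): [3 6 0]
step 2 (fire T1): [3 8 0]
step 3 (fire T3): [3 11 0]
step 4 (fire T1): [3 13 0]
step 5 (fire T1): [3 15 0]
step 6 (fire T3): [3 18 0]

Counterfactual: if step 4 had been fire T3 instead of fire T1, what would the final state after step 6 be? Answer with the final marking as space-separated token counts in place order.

3 19 0

(re-executing from step 4 with the substitution; state before step 4: [3 11 0])
step 4 (fire T3): [3 14 0]
step 5 (fire T1): [3 16 0]
step 6 (fire T3): [3 19 0]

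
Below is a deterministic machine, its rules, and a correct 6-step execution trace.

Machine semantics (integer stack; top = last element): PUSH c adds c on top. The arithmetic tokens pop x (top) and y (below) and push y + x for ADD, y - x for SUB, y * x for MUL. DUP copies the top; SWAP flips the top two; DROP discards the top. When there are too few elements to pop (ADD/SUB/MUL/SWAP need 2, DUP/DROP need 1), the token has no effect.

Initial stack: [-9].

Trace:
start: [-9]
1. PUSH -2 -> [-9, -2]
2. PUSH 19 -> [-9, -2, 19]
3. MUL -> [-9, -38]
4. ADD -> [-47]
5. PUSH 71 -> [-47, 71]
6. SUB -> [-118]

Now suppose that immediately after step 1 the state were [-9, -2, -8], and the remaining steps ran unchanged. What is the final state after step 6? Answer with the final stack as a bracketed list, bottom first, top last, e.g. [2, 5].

[-9, -225]

state after step 1 := [-9, -2, -8]
2. PUSH 19 -> [-9, -2, -8, 19]
3. MUL -> [-9, -2, -152]
4. ADD -> [-9, -154]
5. PUSH 71 -> [-9, -154, 71]
6. SUB -> [-9, -225]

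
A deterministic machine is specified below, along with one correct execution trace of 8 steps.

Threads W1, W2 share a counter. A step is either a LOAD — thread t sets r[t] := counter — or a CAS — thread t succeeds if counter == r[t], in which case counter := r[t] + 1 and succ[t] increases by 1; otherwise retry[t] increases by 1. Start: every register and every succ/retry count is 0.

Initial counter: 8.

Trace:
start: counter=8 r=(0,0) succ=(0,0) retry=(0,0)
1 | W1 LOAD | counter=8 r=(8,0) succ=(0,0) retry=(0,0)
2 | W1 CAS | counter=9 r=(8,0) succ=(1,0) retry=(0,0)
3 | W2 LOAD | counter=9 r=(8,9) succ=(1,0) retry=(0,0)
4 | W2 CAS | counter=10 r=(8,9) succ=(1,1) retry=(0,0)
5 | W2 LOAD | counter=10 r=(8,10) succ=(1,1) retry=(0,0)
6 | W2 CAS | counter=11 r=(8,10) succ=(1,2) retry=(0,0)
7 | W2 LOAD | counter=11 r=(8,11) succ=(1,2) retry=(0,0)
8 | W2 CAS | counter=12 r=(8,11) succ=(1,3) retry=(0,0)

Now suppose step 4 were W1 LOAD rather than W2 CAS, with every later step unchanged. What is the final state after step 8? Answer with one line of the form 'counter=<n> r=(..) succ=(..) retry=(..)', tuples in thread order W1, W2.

counter=11 r=(9,10) succ=(1,2) retry=(0,0)

(re-executing from step 4 with the substitution; state before step 4: counter=9 r=(8,9) succ=(1,0) retry=(0,0))
4 | W1 LOAD | counter=9 r=(9,9) succ=(1,0) retry=(0,0)
5 | W2 LOAD | counter=9 r=(9,9) succ=(1,0) retry=(0,0)
6 | W2 CAS | counter=10 r=(9,9) succ=(1,1) retry=(0,0)
7 | W2 LOAD | counter=10 r=(9,10) succ=(1,1) retry=(0,0)
8 | W2 CAS | counter=11 r=(9,10) succ=(1,2) retry=(0,0)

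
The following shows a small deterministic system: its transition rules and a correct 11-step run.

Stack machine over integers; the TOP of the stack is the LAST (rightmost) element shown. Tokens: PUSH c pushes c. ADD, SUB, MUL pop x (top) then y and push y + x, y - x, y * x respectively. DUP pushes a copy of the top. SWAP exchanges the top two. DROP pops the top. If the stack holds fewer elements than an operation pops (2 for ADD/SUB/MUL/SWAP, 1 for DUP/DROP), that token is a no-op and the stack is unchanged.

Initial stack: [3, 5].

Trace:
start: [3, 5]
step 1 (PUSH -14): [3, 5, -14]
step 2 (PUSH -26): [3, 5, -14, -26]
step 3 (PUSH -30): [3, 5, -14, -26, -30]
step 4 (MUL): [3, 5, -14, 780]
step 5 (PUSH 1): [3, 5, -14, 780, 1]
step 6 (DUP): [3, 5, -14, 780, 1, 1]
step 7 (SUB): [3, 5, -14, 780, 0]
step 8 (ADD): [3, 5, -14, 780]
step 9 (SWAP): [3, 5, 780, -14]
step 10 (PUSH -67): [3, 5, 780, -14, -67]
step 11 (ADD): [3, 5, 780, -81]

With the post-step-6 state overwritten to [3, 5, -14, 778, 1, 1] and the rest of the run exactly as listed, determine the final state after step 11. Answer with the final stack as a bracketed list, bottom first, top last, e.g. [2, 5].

[3, 5, 778, -81]

state after step 6 := [3, 5, -14, 778, 1, 1]
step 7 (SUB): [3, 5, -14, 778, 0]
step 8 (ADD): [3, 5, -14, 778]
step 9 (SWAP): [3, 5, 778, -14]
step 10 (PUSH -67): [3, 5, 778, -14, -67]
step 11 (ADD): [3, 5, 778, -81]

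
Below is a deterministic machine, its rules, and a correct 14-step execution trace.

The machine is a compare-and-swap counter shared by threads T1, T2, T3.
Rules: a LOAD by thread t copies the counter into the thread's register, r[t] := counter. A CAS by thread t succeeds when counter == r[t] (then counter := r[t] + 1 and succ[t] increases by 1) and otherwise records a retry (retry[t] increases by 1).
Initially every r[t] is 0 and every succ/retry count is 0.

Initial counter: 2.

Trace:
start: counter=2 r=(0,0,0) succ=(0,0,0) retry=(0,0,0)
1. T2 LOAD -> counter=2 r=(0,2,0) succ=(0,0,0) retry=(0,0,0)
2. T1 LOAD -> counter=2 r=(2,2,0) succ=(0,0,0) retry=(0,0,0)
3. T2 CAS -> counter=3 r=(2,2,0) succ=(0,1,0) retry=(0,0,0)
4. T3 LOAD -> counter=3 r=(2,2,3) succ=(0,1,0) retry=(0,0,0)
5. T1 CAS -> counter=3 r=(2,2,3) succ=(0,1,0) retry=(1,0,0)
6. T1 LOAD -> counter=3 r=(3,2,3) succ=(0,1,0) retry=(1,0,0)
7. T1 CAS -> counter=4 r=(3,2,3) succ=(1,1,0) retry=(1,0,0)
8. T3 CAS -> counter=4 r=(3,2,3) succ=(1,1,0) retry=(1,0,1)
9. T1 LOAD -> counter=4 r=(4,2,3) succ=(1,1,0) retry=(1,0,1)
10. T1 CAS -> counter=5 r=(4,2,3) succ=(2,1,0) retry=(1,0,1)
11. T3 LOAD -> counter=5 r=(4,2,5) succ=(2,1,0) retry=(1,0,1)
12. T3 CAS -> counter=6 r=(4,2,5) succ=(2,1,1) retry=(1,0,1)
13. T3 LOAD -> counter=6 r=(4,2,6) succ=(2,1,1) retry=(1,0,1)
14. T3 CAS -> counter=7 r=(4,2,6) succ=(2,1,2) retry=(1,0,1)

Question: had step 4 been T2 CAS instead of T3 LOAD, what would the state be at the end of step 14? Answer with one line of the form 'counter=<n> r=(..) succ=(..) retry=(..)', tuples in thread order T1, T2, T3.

counter=7 r=(4,2,6) succ=(2,1,2) retry=(1,1,1)

(re-executing from step 4 with the substitution; state before step 4: counter=3 r=(2,2,0) succ=(0,1,0) retry=(0,0,0))
4. T2 CAS -> counter=3 r=(2,2,0) succ=(0,1,0) retry=(0,1,0)
5. T1 CAS -> counter=3 r=(2,2,0) succ=(0,1,0) retry=(1,1,0)
6. T1 LOAD -> counter=3 r=(3,2,0) succ=(0,1,0) retry=(1,1,0)
7. T1 CAS -> counter=4 r=(3,2,0) succ=(1,1,0) retry=(1,1,0)
8. T3 CAS -> counter=4 r=(3,2,0) succ=(1,1,0) retry=(1,1,1)
9. T1 LOAD -> counter=4 r=(4,2,0) succ=(1,1,0) retry=(1,1,1)
10. T1 CAS -> counter=5 r=(4,2,0) succ=(2,1,0) retry=(1,1,1)
11. T3 LOAD -> counter=5 r=(4,2,5) succ=(2,1,0) retry=(1,1,1)
12. T3 CAS -> counter=6 r=(4,2,5) succ=(2,1,1) retry=(1,1,1)
13. T3 LOAD -> counter=6 r=(4,2,6) succ=(2,1,1) retry=(1,1,1)
14. T3 CAS -> counter=7 r=(4,2,6) succ=(2,1,2) retry=(1,1,1)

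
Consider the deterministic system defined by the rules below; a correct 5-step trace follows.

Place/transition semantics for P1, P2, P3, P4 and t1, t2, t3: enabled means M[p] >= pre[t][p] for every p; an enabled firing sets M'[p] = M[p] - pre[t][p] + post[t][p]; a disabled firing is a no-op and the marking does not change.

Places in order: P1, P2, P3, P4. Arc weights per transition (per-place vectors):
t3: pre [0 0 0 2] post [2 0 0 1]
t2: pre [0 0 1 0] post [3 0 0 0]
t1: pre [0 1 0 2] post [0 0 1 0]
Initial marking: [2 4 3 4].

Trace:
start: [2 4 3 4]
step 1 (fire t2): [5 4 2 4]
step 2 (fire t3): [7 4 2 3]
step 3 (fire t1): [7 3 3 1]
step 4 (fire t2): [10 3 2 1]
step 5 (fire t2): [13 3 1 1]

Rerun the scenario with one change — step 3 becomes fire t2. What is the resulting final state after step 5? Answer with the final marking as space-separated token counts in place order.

13 4 0 3

(re-executing from step 3 with the substitution; state before step 3: [7 4 2 3])
step 3 (fire t2): [10 4 1 3]
step 4 (fire t2): [13 4 0 3]
step 5 (fire t2): [13 4 0 3]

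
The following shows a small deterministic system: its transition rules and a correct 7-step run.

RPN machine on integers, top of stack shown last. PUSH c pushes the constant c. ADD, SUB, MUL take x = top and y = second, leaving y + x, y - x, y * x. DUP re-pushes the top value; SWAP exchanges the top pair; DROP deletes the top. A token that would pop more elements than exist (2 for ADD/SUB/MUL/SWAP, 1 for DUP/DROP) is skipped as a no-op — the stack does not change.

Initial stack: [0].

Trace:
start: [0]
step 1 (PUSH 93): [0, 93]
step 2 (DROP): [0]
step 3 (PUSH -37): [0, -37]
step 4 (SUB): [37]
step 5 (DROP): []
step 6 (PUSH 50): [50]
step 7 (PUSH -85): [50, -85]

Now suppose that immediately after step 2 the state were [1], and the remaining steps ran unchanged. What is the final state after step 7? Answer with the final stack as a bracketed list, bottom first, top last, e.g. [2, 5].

state after step 2 := [1]
step 3 (PUSH -37): [1, -37]
step 4 (SUB): [38]
step 5 (DROP): []
step 6 (PUSH 50): [50]
step 7 (PUSH -85): [50, -85]

[50, -85]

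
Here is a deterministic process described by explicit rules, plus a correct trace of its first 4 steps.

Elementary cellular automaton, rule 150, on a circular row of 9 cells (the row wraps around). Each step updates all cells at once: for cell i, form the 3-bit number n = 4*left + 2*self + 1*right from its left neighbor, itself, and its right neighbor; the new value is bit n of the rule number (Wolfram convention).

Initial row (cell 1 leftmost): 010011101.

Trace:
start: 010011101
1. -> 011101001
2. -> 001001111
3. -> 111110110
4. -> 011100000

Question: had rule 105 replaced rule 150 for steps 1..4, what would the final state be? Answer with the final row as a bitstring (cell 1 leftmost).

011100000

(re-executing steps 1..4 under rule 105; state before step 1: 010011101)
1. -> 100010110
2. -> 001001111
3. -> 000001001
4. -> 011100000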